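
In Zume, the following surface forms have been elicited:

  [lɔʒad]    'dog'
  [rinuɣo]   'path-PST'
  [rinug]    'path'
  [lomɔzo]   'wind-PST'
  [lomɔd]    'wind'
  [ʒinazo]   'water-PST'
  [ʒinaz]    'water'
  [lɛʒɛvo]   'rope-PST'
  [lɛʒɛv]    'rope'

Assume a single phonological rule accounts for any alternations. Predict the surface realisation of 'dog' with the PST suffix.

The root 'wind' surfaces as [lomɔzo] and [lomɔd], with a stem-final [z] ~ [d] alternation.
Compare 'water', with invariant [z] in [ʒinazo] and [ʒinaz]: an analysis with underlying /z/ and a rule producing [d] in isolation would wrongly predict alternation here too.
So /d/ is underlying, and a rule of intervocalic spirantization — voiced stops become fricatives between vowels — gives [z].
From [lɔʒad] the stem 'dog' is /lɔʒad/; between vowels this yields [lɔʒazo].

[lɔʒazo]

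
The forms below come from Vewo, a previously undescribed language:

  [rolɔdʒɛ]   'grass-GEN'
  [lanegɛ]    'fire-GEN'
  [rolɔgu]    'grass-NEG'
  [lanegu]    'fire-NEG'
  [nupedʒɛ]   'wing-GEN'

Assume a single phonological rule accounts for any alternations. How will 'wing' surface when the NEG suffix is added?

The stem for 'grass' ends in [g] in [rolɔgu] but [dʒ] in [rolɔdʒɛ].
Compare 'fire', with invariant [g] in [lanegu] and [lanegɛ]: an analysis with underlying /g/ and a rule producing [dʒ] before the GEN suffix would wrongly predict alternation here too.
The underlying segment must be /dʒ/; palato-alveolar /dʒ/ becomes [g] when no front vowel follows, yielding [g] there.
From [nupedʒɛ] the stem 'wing' is /nupedʒ/; when no front vowel follows this yields [nupegu].

[nupegu]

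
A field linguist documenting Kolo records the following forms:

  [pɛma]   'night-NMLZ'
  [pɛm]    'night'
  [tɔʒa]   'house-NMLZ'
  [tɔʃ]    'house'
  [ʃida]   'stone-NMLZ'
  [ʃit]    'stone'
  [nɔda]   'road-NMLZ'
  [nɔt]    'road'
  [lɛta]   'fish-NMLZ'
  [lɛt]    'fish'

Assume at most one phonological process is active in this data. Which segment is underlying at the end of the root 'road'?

/d/

The stem for 'road' ends in [d] in [nɔda] but [t] in [nɔt].
The stem 'fish' ([lɛta], [lɛt]) shows [t] unchanged in both environments, so [t] cannot be basic with [d] derived before the NMLZ suffix.
The alternation reflects word-final obstruent devoicing: voiced obstruents become voiceless word-finally. /d/ is underlying.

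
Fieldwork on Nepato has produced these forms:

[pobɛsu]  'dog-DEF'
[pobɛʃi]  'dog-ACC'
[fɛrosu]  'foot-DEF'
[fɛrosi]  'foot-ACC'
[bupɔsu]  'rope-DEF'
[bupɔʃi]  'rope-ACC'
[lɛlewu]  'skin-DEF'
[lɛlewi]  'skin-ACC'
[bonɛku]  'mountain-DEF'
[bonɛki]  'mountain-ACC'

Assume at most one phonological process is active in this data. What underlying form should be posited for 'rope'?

/bupɔʃ/

'rope' shows [s] ~ [ʃ] at the end of the stem ([bupɔsu] vs [bupɔʃi]).
But 'foot' keeps [s] in both environments ([fɛrosu], [fɛrosi]), so there is no rule changing /s/ to [ʃ] before the ACC suffix.
Therefore /ʃ/ is basic and [s] is derived by depalatalization (palato-alveolar /ʃ/ becomes [s] when no front vowel follows).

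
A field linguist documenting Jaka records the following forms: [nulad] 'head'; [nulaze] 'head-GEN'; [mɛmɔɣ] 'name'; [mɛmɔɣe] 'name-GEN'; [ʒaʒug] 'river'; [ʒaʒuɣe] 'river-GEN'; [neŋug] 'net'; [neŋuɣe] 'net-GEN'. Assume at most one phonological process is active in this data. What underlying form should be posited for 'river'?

/ʒaʒug/

In [ʒaʒug] and [ʒaʒuɣe] the final segment of 'river' alternates: [g] ~ [ɣ].
Compare 'name', with invariant [ɣ] in [mɛmɔɣ] and [mɛmɔɣe]: an analysis with underlying /ɣ/ and a rule producing [g] in isolation would wrongly predict alternation here too.
The underlying segment must be /g/; voiced stops become fricatives between vowels, yielding [ɣ] there.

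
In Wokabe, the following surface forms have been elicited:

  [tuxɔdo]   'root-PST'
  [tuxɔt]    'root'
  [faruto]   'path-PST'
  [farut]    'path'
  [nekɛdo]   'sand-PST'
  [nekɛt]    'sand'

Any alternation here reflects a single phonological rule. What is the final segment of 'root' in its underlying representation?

/d/

The root 'root' surfaces as [tuxɔdo] and [tuxɔt], with a stem-final [d] ~ [t] alternation.
The stem 'path' ([faruto], [farut]) shows [t] unchanged in both environments, so [t] cannot be basic with [d] derived before the PST suffix.
Therefore /d/ is basic and [t] is derived by word-final obstruent devoicing (voiced obstruents become voiceless word-finally).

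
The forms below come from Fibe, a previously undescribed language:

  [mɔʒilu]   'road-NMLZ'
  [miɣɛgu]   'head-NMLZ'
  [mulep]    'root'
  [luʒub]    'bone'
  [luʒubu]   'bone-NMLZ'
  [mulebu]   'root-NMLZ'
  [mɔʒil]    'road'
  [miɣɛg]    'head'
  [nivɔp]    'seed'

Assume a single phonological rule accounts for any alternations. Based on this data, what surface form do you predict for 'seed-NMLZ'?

The root 'root' surfaces as [mulep] and [mulebu], with a stem-final [p] ~ [b] alternation.
But 'bone' keeps [b] in both environments ([luʒub], [luʒubu]), so there is no rule changing /b/ to [p] in isolation.
Therefore /p/ is basic and [b] is derived by intervocalic voicing (voiceless stops become voiced between vowels).
The one attested form of 'seed', [nivɔp], shows underlying /nivɔp/. Applying the same rule between vowels gives [nivɔbu].

[nivɔbu]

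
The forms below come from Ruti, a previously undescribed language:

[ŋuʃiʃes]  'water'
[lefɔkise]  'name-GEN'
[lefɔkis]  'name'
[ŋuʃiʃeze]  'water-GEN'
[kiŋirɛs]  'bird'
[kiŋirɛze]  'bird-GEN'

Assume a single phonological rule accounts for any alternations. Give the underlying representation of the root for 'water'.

The root 'water' surfaces as [ŋuʃiʃeze] and [ŋuʃiʃes], with a stem-final [z] ~ [s] alternation.
But 'name' keeps [s] in both environments ([lefɔkise], [lefɔkis]), so there is no rule changing /s/ to [z] before the GEN suffix.
So /z/ is underlying, and a rule of word-final obstruent devoicing — voiced obstruents become voiceless word-finally — gives [s].

/ŋuʃiʃez/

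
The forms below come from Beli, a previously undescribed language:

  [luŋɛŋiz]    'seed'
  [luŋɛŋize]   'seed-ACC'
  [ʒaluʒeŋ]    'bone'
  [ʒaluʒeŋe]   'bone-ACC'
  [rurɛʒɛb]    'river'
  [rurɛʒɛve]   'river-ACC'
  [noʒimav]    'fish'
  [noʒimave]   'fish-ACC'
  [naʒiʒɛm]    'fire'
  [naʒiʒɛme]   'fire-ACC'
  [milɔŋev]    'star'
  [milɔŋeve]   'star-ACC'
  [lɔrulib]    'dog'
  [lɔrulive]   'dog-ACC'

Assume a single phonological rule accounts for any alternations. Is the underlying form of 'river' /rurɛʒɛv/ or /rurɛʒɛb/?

The stem for 'river' ends in [b] in [rurɛʒɛb] but [v] in [rurɛʒɛve].
But 'star' keeps [v] in both environments ([milɔŋev], [milɔŋeve]), so there is no rule changing /v/ to [b] in isolation.
The underlying segment must be /b/; voiced stops become fricatives between vowels, yielding [v] there.

/rurɛʒɛb/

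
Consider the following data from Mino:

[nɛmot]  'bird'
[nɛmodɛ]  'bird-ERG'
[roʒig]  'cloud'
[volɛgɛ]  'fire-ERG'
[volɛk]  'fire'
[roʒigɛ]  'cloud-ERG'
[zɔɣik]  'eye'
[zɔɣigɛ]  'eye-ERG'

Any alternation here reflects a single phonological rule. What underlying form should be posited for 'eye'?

The root 'eye' surfaces as [zɔɣik] and [zɔɣigɛ], with a stem-final [k] ~ [g] alternation.
If /g/ were underlying and a rule turned it into [k] in isolation, 'cloud' would also alternate; but it has [g] in both [roʒig] and [roʒigɛ].
The underlying segment must be /k/; voiceless stops become voiced between vowels, yielding [g] there.
Hence 'eye' is /zɔɣik/ underlyingly.

/zɔɣik/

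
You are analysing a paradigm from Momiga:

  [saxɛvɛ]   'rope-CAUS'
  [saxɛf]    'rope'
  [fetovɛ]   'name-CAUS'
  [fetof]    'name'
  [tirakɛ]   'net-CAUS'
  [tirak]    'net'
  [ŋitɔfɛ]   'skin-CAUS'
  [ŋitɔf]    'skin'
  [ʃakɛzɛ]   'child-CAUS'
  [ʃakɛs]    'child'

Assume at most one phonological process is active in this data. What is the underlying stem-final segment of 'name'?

'name' shows [v] ~ [f] at the end of the stem ([fetovɛ] vs [fetof]).
If /f/ were underlying and a rule turned it into [v] before the CAUS suffix, 'skin' would also alternate; but it has [f] in both [ŋitɔfɛ] and [ŋitɔf].
So /v/ is underlying, and a rule of word-final obstruent devoicing — voiced obstruents become voiceless word-finally — gives [f].

/v/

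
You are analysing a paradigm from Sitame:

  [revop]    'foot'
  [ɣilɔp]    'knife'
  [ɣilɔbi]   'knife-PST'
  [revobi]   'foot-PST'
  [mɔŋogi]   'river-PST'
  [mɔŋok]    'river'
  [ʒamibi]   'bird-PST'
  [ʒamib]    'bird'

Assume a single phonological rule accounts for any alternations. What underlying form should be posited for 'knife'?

In [ɣilɔbi] and [ɣilɔp] the final segment of 'knife' alternates: [b] ~ [p].
The stem 'bird' ([ʒamibi], [ʒamib]) shows [b] unchanged in both environments, so [b] cannot be basic with [p] derived in isolation.
The underlying segment must be /p/; voiceless stops become voiced between vowels, yielding [b] there.
The underlying form of 'knife' is therefore /ɣilɔp/.

/ɣilɔp/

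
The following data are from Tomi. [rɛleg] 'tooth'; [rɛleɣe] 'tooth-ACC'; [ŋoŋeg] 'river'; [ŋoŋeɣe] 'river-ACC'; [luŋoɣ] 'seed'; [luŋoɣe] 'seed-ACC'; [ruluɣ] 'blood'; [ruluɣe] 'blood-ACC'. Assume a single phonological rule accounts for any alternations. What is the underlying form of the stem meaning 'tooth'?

/rɛleg/

The root 'tooth' surfaces as [rɛleg] and [rɛleɣe], with a stem-final [g] ~ [ɣ] alternation.
Compare 'seed', with invariant [ɣ] in [luŋoɣ] and [luŋoɣe]: an analysis with underlying /ɣ/ and a rule producing [g] in isolation would wrongly predict alternation here too.
The alternation reflects intervocalic spirantization: voiced stops become fricatives between vowels. /g/ is underlying.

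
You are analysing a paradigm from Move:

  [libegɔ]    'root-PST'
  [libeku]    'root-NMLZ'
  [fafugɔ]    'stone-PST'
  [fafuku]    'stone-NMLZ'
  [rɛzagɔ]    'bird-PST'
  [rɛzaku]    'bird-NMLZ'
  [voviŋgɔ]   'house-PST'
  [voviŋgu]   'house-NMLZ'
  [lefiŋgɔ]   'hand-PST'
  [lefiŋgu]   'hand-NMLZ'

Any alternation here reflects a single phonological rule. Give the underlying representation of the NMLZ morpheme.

/-ku/

The NMLZ suffix surfaces as [-gu] and [-ku], depending on the final segment of the stem.
The PST suffix, which begins with [g], is invariant after every stem; so [g] is not altered by any rule here.
So the underlying form is /-ku/, and voiceless stops become voiced after a nasal.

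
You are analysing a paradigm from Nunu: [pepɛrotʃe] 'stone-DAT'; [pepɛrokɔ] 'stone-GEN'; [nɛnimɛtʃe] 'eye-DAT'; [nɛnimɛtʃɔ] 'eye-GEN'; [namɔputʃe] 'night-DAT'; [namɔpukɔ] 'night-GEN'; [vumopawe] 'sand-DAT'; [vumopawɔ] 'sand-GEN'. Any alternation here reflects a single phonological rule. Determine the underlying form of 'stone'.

/pepɛrok/

The root 'stone' surfaces as [pepɛrotʃe] and [pepɛrokɔ], with a stem-final [tʃ] ~ [k] alternation.
If /tʃ/ were underlying and a rule turned it into [k] before the GEN suffix, 'eye' would also alternate; but it has [tʃ] in both [nɛnimɛtʃe] and [nɛnimɛtʃɔ].
The alternation reflects palatalization before a front vowel: /k/ becomes palato-alveolar [tʃ] before a front vowel. /k/ is underlying.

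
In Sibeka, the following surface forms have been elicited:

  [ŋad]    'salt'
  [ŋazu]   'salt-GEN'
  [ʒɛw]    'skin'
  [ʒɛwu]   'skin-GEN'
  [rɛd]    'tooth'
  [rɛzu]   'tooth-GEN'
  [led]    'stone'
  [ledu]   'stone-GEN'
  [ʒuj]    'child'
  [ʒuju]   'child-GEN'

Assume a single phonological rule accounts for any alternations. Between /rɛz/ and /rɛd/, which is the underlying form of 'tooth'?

/rɛz/

The stem for 'tooth' ends in [d] in [rɛd] but [z] in [rɛzu].
Compare 'stone', with invariant [d] in [led] and [ledu]: an analysis with underlying /d/ and a rule producing [z] before the GEN suffix would wrongly predict alternation here too.
The alternation reflects word-final hardening: voiced fricatives become stops word-finally. /z/ is underlying.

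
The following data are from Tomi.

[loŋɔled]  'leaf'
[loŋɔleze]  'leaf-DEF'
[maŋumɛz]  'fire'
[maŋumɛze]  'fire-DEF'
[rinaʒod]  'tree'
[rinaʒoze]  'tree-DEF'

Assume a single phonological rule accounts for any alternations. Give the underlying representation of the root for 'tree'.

'tree' shows [d] ~ [z] at the end of the stem ([rinaʒod] vs [rinaʒoze]).
Compare 'fire', with invariant [z] in [maŋumɛz] and [maŋumɛze]: an analysis with underlying /z/ and a rule producing [d] in isolation would wrongly predict alternation here too.
The alternation reflects intervocalic spirantization: voiced stops become fricatives between vowels. /d/ is underlying.

/rinaʒod/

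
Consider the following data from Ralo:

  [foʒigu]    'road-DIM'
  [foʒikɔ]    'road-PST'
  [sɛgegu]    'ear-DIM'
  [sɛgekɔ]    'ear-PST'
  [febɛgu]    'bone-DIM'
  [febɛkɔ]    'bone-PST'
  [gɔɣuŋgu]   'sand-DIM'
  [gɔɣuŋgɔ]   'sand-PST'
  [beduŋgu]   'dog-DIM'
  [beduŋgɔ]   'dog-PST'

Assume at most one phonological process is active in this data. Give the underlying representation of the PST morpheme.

/-kɔ/

The PST morpheme has two allomorphs, [-gɔ] and [-kɔ].
The DIM suffix, which begins with [g], is invariant after every stem; so [g] is not altered by any rule here.
So the underlying form is /-kɔ/, and voiceless stops become voiced after a nasal.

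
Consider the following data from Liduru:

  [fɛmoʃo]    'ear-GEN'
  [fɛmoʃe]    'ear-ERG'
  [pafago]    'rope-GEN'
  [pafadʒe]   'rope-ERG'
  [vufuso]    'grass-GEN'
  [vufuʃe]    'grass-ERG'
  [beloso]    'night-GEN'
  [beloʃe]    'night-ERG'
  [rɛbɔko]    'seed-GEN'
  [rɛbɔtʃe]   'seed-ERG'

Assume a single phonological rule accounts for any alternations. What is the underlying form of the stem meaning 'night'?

In [beloso] and [beloʃe] the final segment of 'night' alternates: [s] ~ [ʃ].
If /ʃ/ were underlying and a rule turned it into [s] before the GEN suffix, 'ear' would also alternate; but it has [ʃ] in both [fɛmoʃo] and [fɛmoʃe].
The underlying segment must be /s/; /k/, /g/ and /s/ become palato-alveolar [tʃ], [dʒ] and [ʃ] before a front vowel, yielding [ʃ] there.

/belos/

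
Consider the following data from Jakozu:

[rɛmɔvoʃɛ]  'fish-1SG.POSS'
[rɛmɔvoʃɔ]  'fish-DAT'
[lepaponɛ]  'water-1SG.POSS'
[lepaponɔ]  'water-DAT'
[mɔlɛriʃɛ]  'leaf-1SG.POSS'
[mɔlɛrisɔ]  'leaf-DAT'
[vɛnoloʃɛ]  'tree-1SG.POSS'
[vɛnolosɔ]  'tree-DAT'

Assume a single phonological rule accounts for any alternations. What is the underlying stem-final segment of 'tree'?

In [vɛnoloʃɛ] and [vɛnolosɔ] the final segment of 'tree' alternates: [ʃ] ~ [s].
If /ʃ/ were underlying and a rule turned it into [s] before the DAT suffix, 'fish' would also alternate; but it has [ʃ] in both [rɛmɔvoʃɛ] and [rɛmɔvoʃɔ].
Therefore /s/ is basic and [ʃ] is derived by palatalization before a front vowel (/s/ becomes palato-alveolar [ʃ] before a front vowel).

/s/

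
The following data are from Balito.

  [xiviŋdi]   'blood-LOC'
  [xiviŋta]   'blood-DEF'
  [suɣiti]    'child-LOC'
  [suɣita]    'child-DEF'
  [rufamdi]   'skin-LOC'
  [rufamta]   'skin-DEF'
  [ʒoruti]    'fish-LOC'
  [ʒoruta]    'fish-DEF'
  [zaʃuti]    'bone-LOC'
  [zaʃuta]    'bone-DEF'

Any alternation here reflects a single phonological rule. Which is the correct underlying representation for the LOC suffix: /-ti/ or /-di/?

/-di/

The LOC suffix surfaces as [-di] and [-ti], depending on the final segment of the stem.
By contrast the DEF suffix keeps its initial [t] throughout — that segment must be underlying.
The LOC suffix is therefore /-di/ underlyingly, with post-vocalic devoicing: voiced stops become voiceless after a vowel.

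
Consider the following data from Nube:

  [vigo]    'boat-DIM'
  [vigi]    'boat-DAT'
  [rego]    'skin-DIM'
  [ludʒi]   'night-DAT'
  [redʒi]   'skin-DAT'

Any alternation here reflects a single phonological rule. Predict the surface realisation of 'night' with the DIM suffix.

[lugo]

The root 'skin' surfaces as [rego] and [redʒi], with a stem-final [g] ~ [dʒ] alternation.
The stem 'boat' ([vigo], [vigi]) shows [g] unchanged in both environments, so [g] cannot be basic with [dʒ] derived before the DAT suffix.
The alternation reflects depalatalization: palato-alveolar /dʒ/ becomes [g] when no front vowel follows. /dʒ/ is underlying.
The one attested form of 'night', [ludʒi], shows underlying /ludʒ/. Applying the same rule when no front vowel follows gives [lugo].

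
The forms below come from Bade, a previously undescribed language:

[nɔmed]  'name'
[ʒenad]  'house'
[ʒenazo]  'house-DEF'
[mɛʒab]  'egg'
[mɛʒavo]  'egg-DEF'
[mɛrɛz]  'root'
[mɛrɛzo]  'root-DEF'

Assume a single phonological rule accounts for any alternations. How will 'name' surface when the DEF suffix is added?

The stem for 'house' ends in [d] in [ʒenad] but [z] in [ʒenazo].
The stem 'root' ([mɛrɛz], [mɛrɛzo]) shows [z] unchanged in both environments, so [z] cannot be basic with [d] derived in isolation.
So /d/ is underlying, and a rule of intervocalic spirantization — voiced stops become fricatives between vowels — gives [z].
The one attested form of 'name', [nɔmed], shows underlying /nɔmed/. Applying the same rule between vowels gives [nɔmezo].

[nɔmezo]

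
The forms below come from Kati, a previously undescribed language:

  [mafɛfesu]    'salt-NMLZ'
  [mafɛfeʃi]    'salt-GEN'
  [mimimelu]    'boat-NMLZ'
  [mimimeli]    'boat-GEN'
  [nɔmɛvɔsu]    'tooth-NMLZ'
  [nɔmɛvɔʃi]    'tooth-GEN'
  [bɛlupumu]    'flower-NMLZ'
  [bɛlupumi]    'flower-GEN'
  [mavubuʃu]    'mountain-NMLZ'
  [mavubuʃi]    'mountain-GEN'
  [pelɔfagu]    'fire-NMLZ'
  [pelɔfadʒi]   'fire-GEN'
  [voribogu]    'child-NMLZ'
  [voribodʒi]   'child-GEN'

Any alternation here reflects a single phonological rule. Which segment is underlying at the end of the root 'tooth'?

/s/

The root 'tooth' surfaces as [nɔmɛvɔsu] and [nɔmɛvɔʃi], with a stem-final [s] ~ [ʃ] alternation.
Compare 'mountain', with invariant [ʃ] in [mavubuʃu] and [mavubuʃi]: an analysis with underlying /ʃ/ and a rule producing [s] before the NMLZ suffix would wrongly predict alternation here too.
So /s/ is underlying, and a rule of palatalization before a front vowel — /g/ and /s/ become palato-alveolar [dʒ] and [ʃ] before a front vowel — gives [ʃ].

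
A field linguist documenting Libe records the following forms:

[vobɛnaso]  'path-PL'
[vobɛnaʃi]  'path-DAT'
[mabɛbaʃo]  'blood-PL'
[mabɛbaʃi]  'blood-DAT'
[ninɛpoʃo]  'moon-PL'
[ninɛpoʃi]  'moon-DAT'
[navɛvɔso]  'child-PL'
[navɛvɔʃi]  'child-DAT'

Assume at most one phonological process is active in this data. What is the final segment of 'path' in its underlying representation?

The root 'path' surfaces as [vobɛnaso] and [vobɛnaʃi], with a stem-final [s] ~ [ʃ] alternation.
Compare 'moon', with invariant [ʃ] in [ninɛpoʃo] and [ninɛpoʃi]: an analysis with underlying /ʃ/ and a rule producing [s] before the PL suffix would wrongly predict alternation here too.
So /s/ is underlying, and a rule of palatalization before a front vowel — /s/ becomes palato-alveolar [ʃ] before a front vowel — gives [ʃ].

/s/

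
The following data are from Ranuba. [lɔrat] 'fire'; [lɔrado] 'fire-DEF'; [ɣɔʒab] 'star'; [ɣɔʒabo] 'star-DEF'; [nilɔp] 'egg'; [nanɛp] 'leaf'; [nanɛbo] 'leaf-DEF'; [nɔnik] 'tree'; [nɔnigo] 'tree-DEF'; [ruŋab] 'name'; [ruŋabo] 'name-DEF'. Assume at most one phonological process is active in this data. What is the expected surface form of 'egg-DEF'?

[nilɔbo]

The stem for 'leaf' ends in [p] in [nanɛp] but [b] in [nanɛbo].
If /b/ were underlying and a rule turned it into [p] in isolation, 'name' would also alternate; but it has [b] in both [ruŋab] and [ruŋabo].
So /p/ is underlying, and a rule of intervocalic voicing — voiceless stops become voiced between vowels — gives [b].
The one attested form of 'egg', [nilɔp], shows underlying /nilɔp/. Applying the same rule between vowels gives [nilɔbo].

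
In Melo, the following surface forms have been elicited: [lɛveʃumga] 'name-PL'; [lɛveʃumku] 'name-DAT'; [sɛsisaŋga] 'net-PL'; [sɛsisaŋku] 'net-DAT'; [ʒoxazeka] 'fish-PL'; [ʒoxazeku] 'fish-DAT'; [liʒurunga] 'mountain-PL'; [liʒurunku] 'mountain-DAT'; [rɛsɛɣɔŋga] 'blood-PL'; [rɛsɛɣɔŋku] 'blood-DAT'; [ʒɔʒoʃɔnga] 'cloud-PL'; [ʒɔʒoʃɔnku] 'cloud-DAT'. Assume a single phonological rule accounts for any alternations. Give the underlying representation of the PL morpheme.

The PL suffix surfaces as [-ga] and [-ka], depending on the final segment of the stem.
The DAT suffix, which begins with [k], is invariant after every stem; so [k] is not altered by any rule here.
So the underlying form is /-ga/, and voiced stops become voiceless after a vowel.

/-ga/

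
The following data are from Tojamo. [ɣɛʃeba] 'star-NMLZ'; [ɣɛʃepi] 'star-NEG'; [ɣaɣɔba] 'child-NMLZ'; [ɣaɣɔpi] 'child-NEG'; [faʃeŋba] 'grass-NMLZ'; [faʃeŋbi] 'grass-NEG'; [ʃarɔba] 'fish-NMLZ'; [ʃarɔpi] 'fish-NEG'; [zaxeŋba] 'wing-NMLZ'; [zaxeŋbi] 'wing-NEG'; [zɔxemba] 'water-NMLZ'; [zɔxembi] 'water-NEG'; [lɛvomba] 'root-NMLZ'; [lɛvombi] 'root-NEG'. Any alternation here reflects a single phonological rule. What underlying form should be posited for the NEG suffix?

/-pi/

The NEG suffix surfaces as [-bi] and [-pi], depending on the final segment of the stem.
By contrast the NMLZ suffix keeps its initial [b] throughout — that segment must be underlying.
The NEG suffix is therefore /-pi/ underlyingly, with post-nasal voicing: voiceless stops become voiced after a nasal.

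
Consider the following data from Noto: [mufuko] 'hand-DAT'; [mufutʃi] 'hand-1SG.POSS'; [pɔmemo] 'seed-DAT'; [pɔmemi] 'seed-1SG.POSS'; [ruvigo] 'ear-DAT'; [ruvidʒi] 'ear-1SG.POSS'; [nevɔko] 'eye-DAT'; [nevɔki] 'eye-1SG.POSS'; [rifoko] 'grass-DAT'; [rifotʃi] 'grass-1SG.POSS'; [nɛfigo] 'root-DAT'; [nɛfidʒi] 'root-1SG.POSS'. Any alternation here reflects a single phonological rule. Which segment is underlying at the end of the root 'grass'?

The stem for 'grass' ends in [k] in [rifoko] but [tʃ] in [rifotʃi].
If /k/ were underlying and a rule turned it into [tʃ] before the 1SG.POSS suffix, 'eye' would also alternate; but it has [k] in both [nevɔko] and [nevɔki].
So /tʃ/ is underlying, and a rule of depalatalization — palato-alveolar /tʃ/ and /dʒ/ become [k] and [g] when no front vowel follows — gives [k].

/tʃ/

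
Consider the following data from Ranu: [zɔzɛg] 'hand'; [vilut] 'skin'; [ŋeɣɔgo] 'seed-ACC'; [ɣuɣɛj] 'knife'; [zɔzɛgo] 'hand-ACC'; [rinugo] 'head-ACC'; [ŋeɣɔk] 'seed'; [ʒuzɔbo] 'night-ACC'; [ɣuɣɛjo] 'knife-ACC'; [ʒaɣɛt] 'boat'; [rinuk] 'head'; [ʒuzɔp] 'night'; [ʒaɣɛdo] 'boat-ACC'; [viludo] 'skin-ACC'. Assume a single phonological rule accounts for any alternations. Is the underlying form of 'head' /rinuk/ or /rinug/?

In [rinuk] and [rinugo] the final segment of 'head' alternates: [k] ~ [g].
If /g/ were underlying and a rule turned it into [k] in isolation, 'hand' would also alternate; but it has [g] in both [zɔzɛg] and [zɔzɛgo].
The underlying segment must be /k/; voiceless stops become voiced between vowels, yielding [g] there.

/rinuk/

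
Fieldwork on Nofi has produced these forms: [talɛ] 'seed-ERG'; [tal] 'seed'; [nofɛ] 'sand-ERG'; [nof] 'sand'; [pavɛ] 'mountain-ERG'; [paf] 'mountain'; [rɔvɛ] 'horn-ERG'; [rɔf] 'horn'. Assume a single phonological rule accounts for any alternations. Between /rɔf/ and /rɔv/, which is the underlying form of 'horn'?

'horn' shows [v] ~ [f] at the end of the stem ([rɔvɛ] vs [rɔf]).
If /f/ were underlying and a rule turned it into [v] before the ERG suffix, 'sand' would also alternate; but it has [f] in both [nofɛ] and [nof].
Therefore /v/ is basic and [f] is derived by word-final obstruent devoicing (voiced obstruents become voiceless word-finally).

/rɔv/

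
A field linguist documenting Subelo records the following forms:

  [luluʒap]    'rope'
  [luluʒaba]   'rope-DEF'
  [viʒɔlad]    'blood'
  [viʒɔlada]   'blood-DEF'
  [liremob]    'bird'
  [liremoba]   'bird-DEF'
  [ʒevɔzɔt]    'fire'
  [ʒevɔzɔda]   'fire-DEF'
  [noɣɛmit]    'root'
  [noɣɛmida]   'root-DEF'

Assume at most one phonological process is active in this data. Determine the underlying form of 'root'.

The stem for 'root' ends in [t] in [noɣɛmit] but [d] in [noɣɛmida].
The stem 'blood' ([viʒɔlad], [viʒɔlada]) shows [d] unchanged in both environments, so [d] cannot be basic with [t] derived in isolation.
Therefore /t/ is basic and [d] is derived by intervocalic voicing (voiceless stops become voiced between vowels).

/noɣɛmit/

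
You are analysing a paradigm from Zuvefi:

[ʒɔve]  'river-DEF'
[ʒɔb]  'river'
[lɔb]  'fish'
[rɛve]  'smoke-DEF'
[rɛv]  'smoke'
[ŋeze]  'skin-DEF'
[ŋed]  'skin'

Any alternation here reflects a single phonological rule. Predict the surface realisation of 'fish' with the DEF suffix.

The stem for 'river' ends in [v] in [ʒɔve] but [b] in [ʒɔb].
If /v/ were underlying and a rule turned it into [b] in isolation, 'smoke' would also alternate; but it has [v] in both [rɛve] and [rɛv].
So /b/ is underlying, and a rule of intervocalic spirantization — voiced stops become fricatives between vowels — gives [v].
The one attested form of 'fish', [lɔb], shows underlying /lɔb/. Applying the same rule between vowels gives [lɔve].

[lɔve]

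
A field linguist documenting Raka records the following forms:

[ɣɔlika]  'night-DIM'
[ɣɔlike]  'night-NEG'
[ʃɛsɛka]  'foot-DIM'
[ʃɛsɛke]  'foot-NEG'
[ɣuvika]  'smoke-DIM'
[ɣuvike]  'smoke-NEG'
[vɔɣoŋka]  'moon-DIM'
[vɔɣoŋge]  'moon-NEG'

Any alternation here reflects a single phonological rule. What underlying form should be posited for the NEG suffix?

The NEG morpheme has two allomorphs, [-ge] and [-ke].
The DIM suffix, which begins with [k], is invariant after every stem; so [k] is not altered by any rule here.
So the underlying form is /-ge/, and voiced stops become voiceless after a vowel.

/-ge/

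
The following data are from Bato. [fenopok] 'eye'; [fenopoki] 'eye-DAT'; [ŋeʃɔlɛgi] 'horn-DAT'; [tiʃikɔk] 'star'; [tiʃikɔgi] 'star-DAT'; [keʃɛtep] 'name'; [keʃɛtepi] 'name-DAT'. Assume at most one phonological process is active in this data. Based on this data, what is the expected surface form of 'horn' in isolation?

In [tiʃikɔk] and [tiʃikɔgi] the final segment of 'star' alternates: [k] ~ [g].
But 'eye' keeps [k] in both environments ([fenopok], [fenopoki]), so there is no rule changing /k/ to [g] before the DAT suffix.
The underlying segment must be /g/; voiced obstruents become voiceless word-finally, yielding [k] there.
From [ŋeʃɔlɛgi] the stem 'horn' is /ŋeʃɔlɛg/; word-finally this yields [ŋeʃɔlɛk].

[ŋeʃɔlɛk]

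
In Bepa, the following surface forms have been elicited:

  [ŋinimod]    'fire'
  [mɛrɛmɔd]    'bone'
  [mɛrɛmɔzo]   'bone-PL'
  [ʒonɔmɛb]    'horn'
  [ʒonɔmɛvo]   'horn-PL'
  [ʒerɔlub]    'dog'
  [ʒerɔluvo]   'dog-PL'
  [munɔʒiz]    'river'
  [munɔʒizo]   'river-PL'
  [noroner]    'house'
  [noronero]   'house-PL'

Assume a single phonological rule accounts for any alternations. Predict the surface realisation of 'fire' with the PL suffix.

[ŋinimozo]

'bone' shows [d] ~ [z] at the end of the stem ([mɛrɛmɔd] vs [mɛrɛmɔzo]).
If /z/ were underlying and a rule turned it into [d] in isolation, 'river' would also alternate; but it has [z] in both [munɔʒiz] and [munɔʒizo].
The alternation reflects intervocalic spirantization: voiced stops become fricatives between vowels. /d/ is underlying.
The one attested form of 'fire', [ŋinimod], shows underlying /ŋinimod/. Applying the same rule between vowels gives [ŋinimozo].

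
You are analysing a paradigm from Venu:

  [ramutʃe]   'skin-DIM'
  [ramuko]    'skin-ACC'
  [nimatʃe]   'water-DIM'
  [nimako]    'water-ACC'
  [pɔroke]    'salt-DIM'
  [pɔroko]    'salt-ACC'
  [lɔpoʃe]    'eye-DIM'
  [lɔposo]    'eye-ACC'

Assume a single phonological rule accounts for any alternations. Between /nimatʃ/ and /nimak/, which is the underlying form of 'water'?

'water' shows [tʃ] ~ [k] at the end of the stem ([nimatʃe] vs [nimako]).
The stem 'salt' ([pɔroke], [pɔroko]) shows [k] unchanged in both environments, so [k] cannot be basic with [tʃ] derived before the DIM suffix.
So /tʃ/ is underlying, and a rule of depalatalization — palato-alveolar /tʃ/ and /ʃ/ become [k] and [s] when no front vowel follows — gives [k].

/nimatʃ/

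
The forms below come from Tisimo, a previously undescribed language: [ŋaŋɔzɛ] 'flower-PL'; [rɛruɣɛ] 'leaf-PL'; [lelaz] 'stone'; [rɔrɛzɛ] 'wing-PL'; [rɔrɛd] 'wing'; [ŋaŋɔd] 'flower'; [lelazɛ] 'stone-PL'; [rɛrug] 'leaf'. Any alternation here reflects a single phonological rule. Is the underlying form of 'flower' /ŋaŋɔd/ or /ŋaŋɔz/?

'flower' shows [d] ~ [z] at the end of the stem ([ŋaŋɔd] vs [ŋaŋɔzɛ]).
The stem 'stone' ([lelaz], [lelazɛ]) shows [z] unchanged in both environments, so [z] cannot be basic with [d] derived in isolation.
So /d/ is underlying, and a rule of intervocalic spirantization — voiced stops become fricatives between vowels — gives [z].

/ŋaŋɔd/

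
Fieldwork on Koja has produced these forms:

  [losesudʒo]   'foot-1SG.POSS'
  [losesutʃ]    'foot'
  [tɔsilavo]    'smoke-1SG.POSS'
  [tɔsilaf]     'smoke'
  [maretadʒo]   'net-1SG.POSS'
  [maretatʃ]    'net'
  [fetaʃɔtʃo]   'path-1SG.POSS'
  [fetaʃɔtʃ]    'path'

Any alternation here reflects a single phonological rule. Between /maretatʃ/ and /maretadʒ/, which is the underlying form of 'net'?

/maretadʒ/

In [maretadʒo] and [maretatʃ] the final segment of 'net' alternates: [dʒ] ~ [tʃ].
If /tʃ/ were underlying and a rule turned it into [dʒ] before the 1SG.POSS suffix, 'path' would also alternate; but it has [tʃ] in both [fetaʃɔtʃo] and [fetaʃɔtʃ].
Therefore /dʒ/ is basic and [tʃ] is derived by word-final obstruent devoicing (voiced obstruents become voiceless word-finally).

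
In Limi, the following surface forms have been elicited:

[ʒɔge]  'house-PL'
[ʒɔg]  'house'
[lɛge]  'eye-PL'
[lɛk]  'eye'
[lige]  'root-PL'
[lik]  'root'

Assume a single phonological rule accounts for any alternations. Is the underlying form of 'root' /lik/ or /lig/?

'root' shows [g] ~ [k] at the end of the stem ([lige] vs [lik]).
If /g/ were underlying and a rule turned it into [k] in isolation, 'house' would also alternate; but it has [g] in both [ʒɔge] and [ʒɔg].
The underlying segment must be /k/; voiceless stops become voiced between vowels, yielding [g] there.

/lik/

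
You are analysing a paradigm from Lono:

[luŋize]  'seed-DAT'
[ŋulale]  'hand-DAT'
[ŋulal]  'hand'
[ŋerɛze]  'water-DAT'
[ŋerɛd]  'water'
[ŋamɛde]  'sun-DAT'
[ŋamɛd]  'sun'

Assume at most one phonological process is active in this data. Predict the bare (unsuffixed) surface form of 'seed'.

[luŋid]

'water' shows [z] ~ [d] at the end of the stem ([ŋerɛze] vs [ŋerɛd]).
If /d/ were underlying and a rule turned it into [z] before the DAT suffix, 'sun' would also alternate; but it has [d] in both [ŋamɛde] and [ŋamɛd].
So /z/ is underlying, and a rule of word-final hardening — voiced fricatives become stops word-finally — gives [d].
From [luŋize] the stem 'seed' is /luŋiz/; word-finally this yields [luŋid].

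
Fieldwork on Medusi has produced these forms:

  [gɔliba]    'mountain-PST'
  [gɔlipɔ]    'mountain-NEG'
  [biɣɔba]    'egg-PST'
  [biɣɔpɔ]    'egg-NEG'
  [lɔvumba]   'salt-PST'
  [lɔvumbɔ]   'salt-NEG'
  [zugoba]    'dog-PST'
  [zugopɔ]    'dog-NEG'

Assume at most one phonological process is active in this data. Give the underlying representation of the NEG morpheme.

The NEG morpheme has two allomorphs, [-bɔ] and [-pɔ].
By contrast the PST suffix keeps its initial [b] throughout — that segment must be underlying.
The NEG suffix is therefore /-pɔ/ underlyingly, with post-nasal voicing: voiceless stops become voiced after a nasal.

/-pɔ/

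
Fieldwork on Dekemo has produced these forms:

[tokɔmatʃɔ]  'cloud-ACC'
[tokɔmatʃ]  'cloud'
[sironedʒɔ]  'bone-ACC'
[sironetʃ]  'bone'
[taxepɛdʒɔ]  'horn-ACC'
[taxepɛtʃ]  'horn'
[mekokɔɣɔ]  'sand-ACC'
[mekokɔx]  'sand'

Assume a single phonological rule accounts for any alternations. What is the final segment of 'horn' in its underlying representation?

/dʒ/

'horn' shows [dʒ] ~ [tʃ] at the end of the stem ([taxepɛdʒɔ] vs [taxepɛtʃ]).
If /tʃ/ were underlying and a rule turned it into [dʒ] before the ACC suffix, 'cloud' would also alternate; but it has [tʃ] in both [tokɔmatʃɔ] and [tokɔmatʃ].
So /dʒ/ is underlying, and a rule of word-final obstruent devoicing — voiced obstruents become voiceless word-finally — gives [tʃ].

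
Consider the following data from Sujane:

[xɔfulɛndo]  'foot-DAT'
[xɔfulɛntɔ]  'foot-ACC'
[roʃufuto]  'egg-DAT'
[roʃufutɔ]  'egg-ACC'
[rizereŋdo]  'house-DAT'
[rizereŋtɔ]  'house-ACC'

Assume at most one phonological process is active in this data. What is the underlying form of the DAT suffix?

/-do/

The DAT suffix surfaces as [-do] and [-to], depending on the final segment of the stem.
By contrast the ACC suffix keeps its initial [t] throughout — that segment must be underlying.
The DAT suffix is therefore /-do/ underlyingly, with post-vocalic devoicing: voiced stops become voiceless after a vowel.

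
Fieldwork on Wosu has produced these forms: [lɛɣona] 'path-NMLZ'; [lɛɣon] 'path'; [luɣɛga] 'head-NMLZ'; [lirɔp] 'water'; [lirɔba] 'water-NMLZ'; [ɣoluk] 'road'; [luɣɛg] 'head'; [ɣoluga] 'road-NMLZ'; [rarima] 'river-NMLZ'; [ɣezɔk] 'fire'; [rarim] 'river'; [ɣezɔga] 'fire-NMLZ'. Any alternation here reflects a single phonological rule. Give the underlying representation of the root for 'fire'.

In [ɣezɔga] and [ɣezɔk] the final segment of 'fire' alternates: [g] ~ [k].
The stem 'head' ([luɣɛga], [luɣɛg]) shows [g] unchanged in both environments, so [g] cannot be basic with [k] derived in isolation.
Therefore /k/ is basic and [g] is derived by intervocalic voicing (voiceless stops become voiced between vowels).

/ɣezɔk/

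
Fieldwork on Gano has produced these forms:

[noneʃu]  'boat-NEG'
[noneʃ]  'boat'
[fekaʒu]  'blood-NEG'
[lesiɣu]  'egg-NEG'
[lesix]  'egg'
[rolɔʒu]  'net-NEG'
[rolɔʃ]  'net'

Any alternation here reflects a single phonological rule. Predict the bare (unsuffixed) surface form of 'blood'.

In [rolɔʒu] and [rolɔʃ] the final segment of 'net' alternates: [ʒ] ~ [ʃ].
If /ʃ/ were underlying and a rule turned it into [ʒ] before the NEG suffix, 'boat' would also alternate; but it has [ʃ] in both [noneʃu] and [noneʃ].
So /ʒ/ is underlying, and a rule of word-final obstruent devoicing — voiced obstruents become voiceless word-finally — gives [ʃ].
The one attested form of 'blood', [fekaʒu], shows underlying /fekaʒ/. Applying the same rule word-finally gives [fekaʃ].

[fekaʃ]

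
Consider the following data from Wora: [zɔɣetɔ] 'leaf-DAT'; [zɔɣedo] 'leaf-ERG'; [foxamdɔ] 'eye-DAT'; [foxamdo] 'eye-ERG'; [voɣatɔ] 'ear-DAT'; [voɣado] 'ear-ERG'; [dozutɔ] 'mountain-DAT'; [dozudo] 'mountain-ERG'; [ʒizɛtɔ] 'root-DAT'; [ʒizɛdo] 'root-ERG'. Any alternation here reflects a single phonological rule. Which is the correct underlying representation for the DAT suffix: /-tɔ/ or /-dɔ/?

The DAT morpheme has two allomorphs, [-dɔ] and [-tɔ].
The ERG suffix, which begins with [d], is invariant after every stem; so [d] is not altered by any rule here.
The DAT suffix is therefore /-tɔ/ underlyingly, with post-nasal voicing: voiceless stops become voiced after a nasal.

/-tɔ/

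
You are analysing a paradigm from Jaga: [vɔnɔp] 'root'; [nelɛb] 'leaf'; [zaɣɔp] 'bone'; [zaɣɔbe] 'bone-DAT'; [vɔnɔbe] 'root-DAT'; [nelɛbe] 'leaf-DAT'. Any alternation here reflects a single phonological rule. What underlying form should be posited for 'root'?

'root' shows [p] ~ [b] at the end of the stem ([vɔnɔp] vs [vɔnɔbe]).
If /b/ were underlying and a rule turned it into [p] in isolation, 'leaf' would also alternate; but it has [b] in both [nelɛb] and [nelɛbe].
The alternation reflects intervocalic voicing: voiceless stops become voiced between vowels. /p/ is underlying.

/vɔnɔp/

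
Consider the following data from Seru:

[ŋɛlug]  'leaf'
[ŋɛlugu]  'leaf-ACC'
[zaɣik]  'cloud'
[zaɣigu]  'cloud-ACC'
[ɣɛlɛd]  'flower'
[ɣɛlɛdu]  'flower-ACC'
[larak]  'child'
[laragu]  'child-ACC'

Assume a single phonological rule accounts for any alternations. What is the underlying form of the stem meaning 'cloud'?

In [zaɣik] and [zaɣigu] the final segment of 'cloud' alternates: [k] ~ [g].
The stem 'leaf' ([ŋɛlug], [ŋɛlugu]) shows [g] unchanged in both environments, so [g] cannot be basic with [k] derived in isolation.
Therefore /k/ is basic and [g] is derived by intervocalic voicing (voiceless stops become voiced between vowels).

/zaɣik/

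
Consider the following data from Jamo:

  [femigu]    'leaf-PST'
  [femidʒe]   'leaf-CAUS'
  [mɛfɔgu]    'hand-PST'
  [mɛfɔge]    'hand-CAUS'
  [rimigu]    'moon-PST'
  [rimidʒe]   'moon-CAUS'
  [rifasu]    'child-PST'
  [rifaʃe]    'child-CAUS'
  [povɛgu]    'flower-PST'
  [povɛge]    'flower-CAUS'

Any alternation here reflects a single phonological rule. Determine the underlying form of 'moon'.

/rimidʒ/

The stem for 'moon' ends in [g] in [rimigu] but [dʒ] in [rimidʒe].
But 'flower' keeps [g] in both environments ([povɛgu], [povɛge]), so there is no rule changing /g/ to [dʒ] before the CAUS suffix.
So /dʒ/ is underlying, and a rule of depalatalization — palato-alveolar /dʒ/ and /ʃ/ become [g] and [s] when no front vowel follows — gives [g].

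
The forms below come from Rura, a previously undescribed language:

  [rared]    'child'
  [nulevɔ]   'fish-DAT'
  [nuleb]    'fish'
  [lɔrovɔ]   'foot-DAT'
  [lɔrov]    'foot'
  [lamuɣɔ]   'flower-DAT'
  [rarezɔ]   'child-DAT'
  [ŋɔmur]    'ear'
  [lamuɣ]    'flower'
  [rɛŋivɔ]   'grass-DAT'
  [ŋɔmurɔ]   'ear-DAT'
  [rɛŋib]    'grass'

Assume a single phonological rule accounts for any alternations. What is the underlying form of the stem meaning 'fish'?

The stem for 'fish' ends in [v] in [nulevɔ] but [b] in [nuleb].
Compare 'foot', with invariant [v] in [lɔrovɔ] and [lɔrov]: an analysis with underlying /v/ and a rule producing [b] in isolation would wrongly predict alternation here too.
So /b/ is underlying, and a rule of intervocalic spirantization — voiced stops become fricatives between vowels — gives [v].

/nuleb/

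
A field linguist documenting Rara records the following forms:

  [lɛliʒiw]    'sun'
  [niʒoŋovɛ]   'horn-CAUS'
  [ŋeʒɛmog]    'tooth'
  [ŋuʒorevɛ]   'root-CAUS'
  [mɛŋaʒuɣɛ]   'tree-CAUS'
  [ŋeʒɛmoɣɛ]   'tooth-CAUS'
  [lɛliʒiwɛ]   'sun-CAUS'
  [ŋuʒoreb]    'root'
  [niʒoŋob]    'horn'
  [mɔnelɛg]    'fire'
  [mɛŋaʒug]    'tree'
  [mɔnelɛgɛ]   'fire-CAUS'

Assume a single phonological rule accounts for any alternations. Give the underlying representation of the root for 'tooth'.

/ŋeʒɛmoɣ/

The stem for 'tooth' ends in [ɣ] in [ŋeʒɛmoɣɛ] but [g] in [ŋeʒɛmog].
The stem 'fire' ([mɔnelɛgɛ], [mɔnelɛg]) shows [g] unchanged in both environments, so [g] cannot be basic with [ɣ] derived before the CAUS suffix.
The underlying segment must be /ɣ/; voiced fricatives become stops word-finally, yielding [g] there.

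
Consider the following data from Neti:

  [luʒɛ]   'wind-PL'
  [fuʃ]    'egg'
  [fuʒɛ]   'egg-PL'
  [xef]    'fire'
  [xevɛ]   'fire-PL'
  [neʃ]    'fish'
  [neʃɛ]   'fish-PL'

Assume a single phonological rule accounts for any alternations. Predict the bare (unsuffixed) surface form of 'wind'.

In [fuʃ] and [fuʒɛ] the final segment of 'egg' alternates: [ʃ] ~ [ʒ].
But 'fish' keeps [ʃ] in both environments ([neʃ], [neʃɛ]), so there is no rule changing /ʃ/ to [ʒ] before the PL suffix.
Therefore /ʒ/ is basic and [ʃ] is derived by word-final obstruent devoicing (voiced obstruents become voiceless word-finally).
From [luʒɛ] the stem 'wind' is /luʒ/; word-finally this yields [luʃ].

[luʃ]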